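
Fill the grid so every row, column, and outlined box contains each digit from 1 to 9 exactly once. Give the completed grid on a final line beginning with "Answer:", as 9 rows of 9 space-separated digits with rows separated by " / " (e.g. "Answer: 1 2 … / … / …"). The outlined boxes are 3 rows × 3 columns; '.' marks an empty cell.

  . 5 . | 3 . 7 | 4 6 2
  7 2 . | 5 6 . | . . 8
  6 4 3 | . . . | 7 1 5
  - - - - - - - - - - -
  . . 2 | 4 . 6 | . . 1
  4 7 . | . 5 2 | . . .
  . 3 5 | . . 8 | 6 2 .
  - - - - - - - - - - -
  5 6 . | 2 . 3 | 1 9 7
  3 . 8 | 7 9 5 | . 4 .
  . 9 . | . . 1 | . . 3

Step 1. [r5c9∈{9}] r5c9 is down to just 9, so r5c9=9.
Step 2. [r7c5∈{4,8}] row 7 places 8 nowhere but r7c5. So r7c5=8.
Step 3. [r2c3∈{1,9}] in row 2, 1 fits only at r2c3 ⇒ r2c3=1.
Step 4. [r4c8∈{3,5,7,8}] across col 8, 7 lands solely at r4c8. So r4c8=7.
Step 5. [r6c4∈{1,9}] r6c4 is the only open cell in box 5 admitting 9, so r6c4=9.
Step 6. [r4c7∈{3,5,8}] 5 has one home in row 4: r4c7 ⇒ r4c7=5.
Step 7. [r1c1∈{8,9}] row 1 places 8 nowhere but r1c1. So r1c1=8.
Step 8. [r2c7∈{3,9}] across col 7, 9 lands solely at r2c7 ⇒ r2c7=9.
Step 9. [r5c7∈{3,8}] col 7 places 3 nowhere but r5c7, so r5c7=3.
Step 10. [r9c7∈{2,8}] r9c7 is the only open cell in col 7 admitting 8, so r9c7=8.
Step 11. [r7c3∈{4}] nothing but 4 survives at r7c3, so r7c3=4.
Step 12. [r6c1∈{1}] r6c1's peers cover all but 1 ⇒ r6c1=1.
Step 13. [r2c8∈{3}] nothing but 3 survives at r2c8 ⇒ r2c8=3.
Step 14. [r3c4∈{8}] nothing but 8 survives at r3c4, so r3c4=8.
Step 15. [r2c6∈{4}] r2c6 is down to just 4, so r2c6=4.
Step 16. [r3c6∈{9}] r3c6 is down to just 9. So r3c6=9.
Step 17. [r8c2∈{1}] r8c2 has the single candidate 1 ⇒ r8c2=1.
Step 18. [r6c5∈{7}] only 7 remains possible at r6c5. So r6c5=7.
Step 19. [r4c5∈{3}] only 3 remains possible at r4c5, so r4c5=3.
Step 20. [r9c3∈{7}] r9c3 is down to just 7. So r9c3=7.
Step 21. [r5c8∈{8}] only 8 remains possible at r5c8, so r5c8=8.
Step 22. [r8c9∈{6}] r8c9's peers cover all but 6 ⇒ r8c9=6.
Step 23. [r4c2∈{8}] r4c2 is down to just 8, so r4c2=8.
Step 24. [r9c4∈{6}] only 6 remains possible at r9c4. So r9c4=6.
Step 25. [r8c7∈{2}] only 2 remains possible at r8c7. So r8c7=2.
Step 26. [r5c3∈{6}] r5c3 has the single candidate 6. So r5c3=6.
Step 27. [r6c9∈{4}] nothing but 4 survives at r6c9 ⇒ r6c9=4.
Step 28. [r9c1∈{2}] r9c1 is down to just 2 ⇒ r9c1=2.
Step 29. [r9c5∈{4}] r9c5 has the single candidate 4. So r9c5=4.
Step 30. [r4c1∈{9}] only 9 remains possible at r4c1 ⇒ r4c1=9.
Step 31. [r1c5∈{1}] nothing but 1 survives at r1c5, so r1c5=1.
Step 32. [r3c5∈{2}] nothing but 2 survives at r3c5. So r3c5=2.
Step 33. [r5c4∈{1}] r5c4 has the single candidate 1, so r5c4=1.
Step 34. [r9c8∈{5}] r9c8's peers cover all but 5 ⇒ r9c8=5.
Step 35. [r1c3∈{9}] only 9 remains possible at r1c3 ⇒ r1c3=9.

Answer: 8 5 9 3 1 7 4 6 2 / 7 2 1 5 6 4 9 3 8 / 6 4 3 8 2 9 7 1 5 / 9 8 2 4 3 6 5 7 1 / 4 7 6 1 5 2 3 8 9 / 1 3 5 9 7 8 6 2 4 / 5 6 4 2 8 3 1 9 7 / 3 1 8 7 9 5 2 4 6 / 2 9 7 6 4 1 8 5 3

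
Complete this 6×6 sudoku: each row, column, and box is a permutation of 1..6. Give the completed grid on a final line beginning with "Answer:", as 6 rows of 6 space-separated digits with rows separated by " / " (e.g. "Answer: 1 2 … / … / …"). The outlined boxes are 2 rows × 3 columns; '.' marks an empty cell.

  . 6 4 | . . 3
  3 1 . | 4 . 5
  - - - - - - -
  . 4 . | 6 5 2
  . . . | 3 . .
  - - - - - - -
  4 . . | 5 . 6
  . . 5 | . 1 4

Step 1. [r6c4∈{2}] nothing but 2 survives at r6c4. So r6c4=2.
Step 2. [r5c3∈{1,2,3}] in row 5, 1 fits only at r5c3, so r5c3=1.
Step 3. [r2c3∈{2}] r2c3 is down to just 2, so r2c3=2.
Step 4. [r4c1∈{1,2,5,6}] in col 1, 2 fits only at r4c1 ⇒ r4c1=2.
Step 5. [r6c2∈{3}] r6c2 has the single candidate 3, so r6c2=3.
Step 6. [r4c2∈{5}] nothing but 5 survives at r4c2. So r4c2=5.
Step 7. [r3c1∈{1}] r3c1 has the single candidate 1 ⇒ r3c1=1.
Step 8. [r4c3∈{6}] nothing but 6 survives at r4c3, so r4c3=6.
Step 9. [r1c5∈{2}] only 2 remains possible at r1c5. So r1c5=2.
Step 10. [r1c4∈{1}] r1c4 is down to just 1. So r1c4=1.
Step 11. [r4c5∈{4}] r4c5's peers cover all but 4, so r4c5=4.
Step 12. [r5c5∈{3}] r5c5's peers cover all but 3. So r5c5=3.
Step 13. [r4c6∈{1}] r4c6 has the single candidate 1. So r4c6=1.
Step 14. [r2c5∈{6}] r2c5 is down to just 6, so r2c5=6.
Step 15. [r6c1∈{6}] nothing but 6 survives at r6c1, so r6c1=6.
Step 16. [r5c2∈{2}] r5c2 is down to just 2. So r5c2=2.
Step 17. [r3c3∈{3}] nothing but 3 survives at r3c3, so r3c3=3.
Step 18. [r1c1∈{5}] r1c1 has the single candidate 5. So r1c1=5.

Answer: 5 6 4 1 2 3 / 3 1 2 4 6 5 / 1 4 3 6 5 2 / 2 5 6 3 4 1 / 4 2 1 5 3 6 / 6 3 5 2 1 4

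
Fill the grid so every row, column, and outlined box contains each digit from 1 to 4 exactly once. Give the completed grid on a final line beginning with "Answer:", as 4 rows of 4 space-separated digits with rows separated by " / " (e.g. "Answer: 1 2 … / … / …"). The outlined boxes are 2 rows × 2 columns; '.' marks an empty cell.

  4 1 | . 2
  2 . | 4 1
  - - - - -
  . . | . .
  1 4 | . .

Step 1. [r4c4∈{3}] r4c4 is down to just 3 ⇒ r4c4=3.
Step 2. [r3c2∈{2,3}] in col 2, 2 fits only at r3c2, so r3c2=2.
Step 3. [r3c3∈{1}] only 1 remains possible at r3c3. So r3c3=1.
Step 4. [r3c1∈{3}] r3c1 has the single candidate 3, so r3c1=3.
Step 5. [r1c3∈{3}] r1c3 has the single candidate 3, so r1c3=3.
Step 6. [r4c3∈{2}] r4c3's peers cover all but 2 ⇒ r4c3=2.
Step 7. [r3c4∈{4}] r3c4's peers cover all but 4, so r3c4=4.
Step 8. [r2c2∈{3}] nothing but 3 survives at r2c2 ⇒ r2c2=3.

Answer: 4 1 3 2 / 2 3 4 1 / 3 2 1 4 / 1 4 2 3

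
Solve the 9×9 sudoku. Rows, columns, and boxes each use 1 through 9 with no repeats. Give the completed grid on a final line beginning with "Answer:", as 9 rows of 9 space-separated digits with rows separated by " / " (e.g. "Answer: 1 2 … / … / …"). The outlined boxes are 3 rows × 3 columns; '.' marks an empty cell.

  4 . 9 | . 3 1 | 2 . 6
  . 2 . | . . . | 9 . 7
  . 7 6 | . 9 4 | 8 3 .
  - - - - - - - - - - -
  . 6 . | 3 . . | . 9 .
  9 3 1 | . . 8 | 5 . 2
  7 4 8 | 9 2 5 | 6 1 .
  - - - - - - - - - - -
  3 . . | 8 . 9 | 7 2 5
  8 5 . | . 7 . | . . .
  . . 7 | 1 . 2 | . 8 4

Step 1. [r7c5∈{4,6}] r7c5 is the only open cell in row 7 admitting 6 ⇒ r7c5=6.
Step 2. [r5c4∈{4,6,7}] across row 5, 6 lands solely at r5c4. So r5c4=6.
Step 3. [r2c4∈{5}] r2c4 has the single candidate 5, so r2c4=5.
Step 4. [r9c7∈{3}] r9c7 has the single candidate 3 ⇒ r9c7=3.
Step 5. [r8c3∈{2,4}] across row 8, 2 lands solely at r8c3, so r8c3=2.
Step 6. [r3c9∈{1}] r3c9's peers cover all but 1, so r3c9=1.
Step 7. [r5c5∈{4}] nothing but 4 survives at r5c5. So r5c5=4.
Step 8. [r3c1∈{5}] r3c1 has the single candidate 5 ⇒ r3c1=5.
Step 9. [r4c7∈{4}] r4c7 has the single candidate 4, so r4c7=4.
Step 10. [r2c8∈{4}] r2c8 is down to just 4. So r2c8=4.
Step 11. [r1c8∈{5}] r1c8 has the single candidate 5 ⇒ r1c8=5.
Step 12. [r4c6∈{7}] r4c6's peers cover all but 7 ⇒ r4c6=7.
Step 13. [r8c8∈{6}] r8c8 has the single candidate 6, so r8c8=6.
Step 14. [r2c6∈{6}] nothing but 6 survives at r2c6 ⇒ r2c6=6.
Step 15. [r7c3∈{4}] only 4 remains possible at r7c3, so r7c3=4.
Step 16. [r8c4∈{4}] nothing but 4 survives at r8c4. So r8c4=4.
Step 17. [r2c1∈{1}] r2c1 is down to just 1 ⇒ r2c1=1.
Step 18. [r9c5∈{5}] only 5 remains possible at r9c5. So r9c5=5.
Step 19. [r3c4∈{2}] only 2 remains possible at r3c4. So r3c4=2.
Step 20. [r5c8∈{7}] only 7 remains possible at r5c8, so r5c8=7.
Step 21. [r4c3∈{5}] r4c3's peers cover all but 5. So r4c3=5.
Step 22. [r4c5∈{1}] nothing but 1 survives at r4c5. So r4c5=1.
Step 23. [r4c1∈{2}] r4c1 has the single candidate 2, so r4c1=2.
Step 24. [r9c2∈{9}] nothing but 9 survives at r9c2, so r9c2=9.
Step 25. [r9c1∈{6}] r9c1 has the single candidate 6 ⇒ r9c1=6.
Step 26. [r1c2∈{8}] only 8 remains possible at r1c2. So r1c2=8.
Step 27. [r8c9∈{9}] r8c9 has the single candidate 9. So r8c9=9.
Step 28. [r7c2∈{1}] r7c2's peers cover all but 1, so r7c2=1.
Step 29. [r8c6∈{3}] r8c6's peers cover all but 3. So r8c6=3.
Step 30. [r6c9∈{3}] nothing but 3 survives at r6c9, so r6c9=3.
Step 31. [r2c3∈{3}] r2c3's peers cover all but 3 ⇒ r2c3=3.
Step 32. [r4c9∈{8}] r4c9's peers cover all but 8, so r4c9=8.
Step 33. [r1c4∈{7}] nothing but 7 survives at r1c4 ⇒ r1c4=7.
Step 34. [r8c7∈{1}] r8c7's peers cover all but 1. So r8c7=1.
Step 35. [r2c5∈{8}] only 8 remains possible at r2c5. So r2c5=8.

Answer: 4 8 9 7 3 1 2 5 6 / 1 2 3 5 8 6 9 4 7 / 5 7 6 2 9 4 8 3 1 / 2 6 5 3 1 7 4 9 8 / 9 3 1 6 4 8 5 7 2 / 7 4 8 9 2 5 6 1 3 / 3 1 4 8 6 9 7 2 5 / 8 5 2 4 7 3 1 6 9 / 6 9 7 1 5 2 3 8 4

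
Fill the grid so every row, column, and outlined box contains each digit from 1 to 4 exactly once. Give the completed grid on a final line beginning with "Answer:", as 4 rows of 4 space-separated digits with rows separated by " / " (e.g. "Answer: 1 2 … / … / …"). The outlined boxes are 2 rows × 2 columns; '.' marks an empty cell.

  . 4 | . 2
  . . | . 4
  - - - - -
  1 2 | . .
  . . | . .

Step 1. [r4c2∈{3}] r4c2 is down to just 3, so r4c2=3.
Step 2. [r1c3∈{1,3}] row 1 places 1 nowhere but r1c3, so r1c3=1.
Step 3. [r3c3∈{3,4}] row 3 places 4 nowhere but r3c3, so r3c3=4.
Step 4. [r2c1∈{2,3}] in row 2, 2 fits only at r2c1, so r2c1=2.
Step 5. [r4c1∈{4}] r4c1's peers cover all but 4. So r4c1=4.
Step 6. [r2c2∈{1}] nothing but 1 survives at r2c2 ⇒ r2c2=1.
Step 7. [r4c3∈{2}] r4c3 has the single candidate 2. So r4c3=2.
Step 8. [r3c4∈{3}] r3c4's peers cover all but 3. So r3c4=3.
Step 9. [r1c1∈{3}] only 3 remains possible at r1c1 ⇒ r1c1=3.
Step 10. [r4c4∈{1}] nothing but 1 survives at r4c4, so r4c4=1.
Step 11. [r2c3∈{3}] nothing but 3 survives at r2c3 ⇒ r2c3=3.

Answer: 3 4 1 2 / 2 1 3 4 / 1 2 4 3 / 4 3 2 1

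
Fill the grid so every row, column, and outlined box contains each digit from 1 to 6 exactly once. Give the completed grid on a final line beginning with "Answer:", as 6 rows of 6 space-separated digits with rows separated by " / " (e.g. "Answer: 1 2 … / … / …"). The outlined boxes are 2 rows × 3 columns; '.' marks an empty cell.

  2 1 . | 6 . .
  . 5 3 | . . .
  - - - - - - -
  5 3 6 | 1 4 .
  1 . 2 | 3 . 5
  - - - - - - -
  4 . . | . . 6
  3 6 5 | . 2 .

Step 1. [r5c5∈{1,3,5}] in row 5, 3 fits only at r5c5. So r5c5=3.
Step 2. [r2c4∈{2,4}] col 4 places 2 nowhere but r2c4, so r2c4=2.
Step 3. [r2c6∈{1,4}] in row 2, 4 fits only at r2c6 ⇒ r2c6=4.
Step 4. [r3c6∈{2}] r3c6's peers cover all but 2. So r3c6=2.
Step 5. [r5c2∈{2}] nothing but 2 survives at r5c2, so r5c2=2.
Step 6. [r2c5∈{1}] nothing but 1 survives at r2c5. So r2c5=1.
Step 7. [r4c2∈{4}] nothing but 4 survives at r4c2, so r4c2=4.
Step 8. [r5c4∈{5}] only 5 remains possible at r5c4. So r5c4=5.
Step 9. [r1c6∈{3}] r1c6's peers cover all but 3, so r1c6=3.
Step 10. [r6c4∈{4}] nothing but 4 survives at r6c4. So r6c4=4.
Step 11. [r1c5∈{5}] r1c5 has the single candidate 5 ⇒ r1c5=5.
Step 12. [r5c3∈{1}] r5c3 is down to just 1. So r5c3=1.
Step 13. [r1c3∈{4}] r1c3 has the single candidate 4 ⇒ r1c3=4.
Step 14. [r6c6∈{1}] r6c6 has the single candidate 1 ⇒ r6c6=1.
Step 15. [r4c5∈{6}] only 6 remains possible at r4c5. So r4c5=6.
Step 16. [r2c1∈{6}] r2c1 has the single candidate 6 ⇒ r2c1=6.

Answer: 2 1 4 6 5 3 / 6 5 3 2 1 4 / 5 3 6 1 4 2 / 1 4 2 3 6 5 / 4 2 1 5 3 6 / 3 6 5 4 2 1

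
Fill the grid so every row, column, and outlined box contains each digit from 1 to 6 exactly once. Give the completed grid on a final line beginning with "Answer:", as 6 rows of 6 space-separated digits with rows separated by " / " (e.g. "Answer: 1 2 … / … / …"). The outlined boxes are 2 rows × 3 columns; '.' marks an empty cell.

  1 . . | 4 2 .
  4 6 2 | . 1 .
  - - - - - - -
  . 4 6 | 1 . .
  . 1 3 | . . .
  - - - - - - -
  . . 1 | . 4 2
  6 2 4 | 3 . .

Step 1. [r2c4∈{5}] r2c4 has the single candidate 5. So r2c4=5.
Step 2. [r6c5∈{5}] r6c5 is down to just 5 ⇒ r6c5=5.
Step 3. [r1c2∈{3,5}] 3 has one home in box 1: r1c2, so r1c2=3.
Step 4. [r4c4∈{2,6}] 2 has one home in col 4: r4c4. So r4c4=2.
Step 5. [r4c1∈{5}] r4c1 has the single candidate 5, so r4c1=5.
Step 6. [r2c6∈{3}] nothing but 3 survives at r2c6 ⇒ r2c6=3.
Step 7. [r4c5∈{6}] nothing but 6 survives at r4c5 ⇒ r4c5=6.
Step 8. [r3c6∈{5}] r3c6 has the single candidate 5. So r3c6=5.
Step 9. [r3c5∈{3}] only 3 remains possible at r3c5, so r3c5=3.
Step 10. [r5c1∈{3}] r5c1 is down to just 3, so r5c1=3.
Step 11. [r3c1∈{2}] r3c1's peers cover all but 2. So r3c1=2.
Step 12. [r1c3∈{5}] r1c3 is down to just 5 ⇒ r1c3=5.
Step 13. [r5c4∈{6}] r5c4 is down to just 6. So r5c4=6.
Step 14. [r5c2∈{5}] nothing but 5 survives at r5c2. So r5c2=5.
Step 15. [r4c6∈{4}] r4c6 is down to just 4. So r4c6=4.
Step 16. [r6c6∈{1}] only 1 remains possible at r6c6. So r6c6=1.
Step 17. [r1c6∈{6}] r1c6 is down to just 6, so r1c6=6.

Answer: 1 3 5 4 2 6 / 4 6 2 5 1 3 / 2 4 6 1 3 5 / 5 1 3 2 6 4 / 3 5 1 6 4 2 / 6 2 4 3 5 1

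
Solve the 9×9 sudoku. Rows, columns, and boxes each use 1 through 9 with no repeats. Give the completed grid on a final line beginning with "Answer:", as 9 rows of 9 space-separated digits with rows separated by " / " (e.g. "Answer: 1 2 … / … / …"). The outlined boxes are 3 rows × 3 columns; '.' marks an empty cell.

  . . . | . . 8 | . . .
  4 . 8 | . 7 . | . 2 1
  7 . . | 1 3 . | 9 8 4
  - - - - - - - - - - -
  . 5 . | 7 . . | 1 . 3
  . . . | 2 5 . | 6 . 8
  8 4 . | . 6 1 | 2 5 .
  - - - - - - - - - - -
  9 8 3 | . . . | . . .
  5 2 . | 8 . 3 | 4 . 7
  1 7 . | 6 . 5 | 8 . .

Step 1. [r3c2∈{6}] r3c2's peers cover all but 6. So r3c2=6.
Step 2. [r6c9∈{9}] r6c9 is down to just 9. So r6c9=9.
Step 3. [r7c4∈{4}] r7c4 has the single candidate 4, so r7c4=4.
Step 4. [r5c8∈{4,7}] r5c8 is the only open cell in box 6 admitting 7 ⇒ r5c8=7.
Step 5. [r7c7∈{5}] only 5 remains possible at r7c7, so r7c7=5.
Step 6. [r2c7∈{3}] r2c7 is down to just 3, so r2c7=3.
Step 7. [r2c2∈{9}] only 9 remains possible at r2c2 ⇒ r2c2=9.
Step 8. [r5c6∈{4,9}] 4 has one home in row 5: r5c6. So r5c6=4.
Step 9. [r3c6∈{2}] r3c6's peers cover all but 2 ⇒ r3c6=2.
Step 10. [r1c9∈{5,6}] 5 has one home in col 9: r1c9. So r1c9=5.
Step 11. [r7c9∈{2,6}] across col 9, 6 lands solely at r7c9, so r7c9=6.
Step 12. [r5c1∈{3}] r5c1's peers cover all but 3. So r5c1=3.
Step 13. [r4c6∈{9}] nothing but 9 survives at r4c6 ⇒ r4c6=9.
Step 14. [r7c8∈{1}] r7c8's peers cover all but 1. So r7c8=1.
Step 15. [r8c8∈{9}] only 9 remains possible at r8c8, so r8c8=9.
Step 16. [r1c1∈{2}] r1c1 is down to just 2, so r1c1=2.
Step 17. [r9c5∈{2,9}] across row 9, 9 lands solely at r9c5, so r9c5=9.
Step 18. [r1c3∈{1}] r1c3 has the single candidate 1 ⇒ r1c3=1.
Step 19. [r4c3∈{2,6}] across row 4, 2 lands solely at r4c3. So r4c3=2.
Step 20. [r7c6∈{7}] r7c6 has the single candidate 7 ⇒ r7c6=7.
Step 21. [r2c4∈{5}] r2c4 is down to just 5 ⇒ r2c4=5.
Step 22. [r4c8∈{4}] r4c8's peers cover all but 4. So r4c8=4.
Step 23. [r9c9∈{2}] r9c9 has the single candidate 2 ⇒ r9c9=2.
Step 24. [r3c3∈{5}] nothing but 5 survives at r3c3 ⇒ r3c3=5.
Step 25. [r1c8∈{6}] r1c8's peers cover all but 6. So r1c8=6.
Step 26. [r9c8∈{3}] r9c8 is down to just 3 ⇒ r9c8=3.
Step 27. [r1c5∈{4}] nothing but 4 survives at r1c5, so r1c5=4.
Step 28. [r8c5∈{1}] r8c5 is down to just 1. So r8c5=1.
Step 29. [r9c3∈{4}] r9c3 is down to just 4 ⇒ r9c3=4.
Step 30. [r1c2∈{3}] r1c2's peers cover all but 3. So r1c2=3.
Step 31. [r7c5∈{2}] r7c5 has the single candidate 2 ⇒ r7c5=2.
Step 32. [r2c6∈{6}] r2c6's peers cover all but 6. So r2c6=6.
Step 33. [r6c4∈{3}] r6c4 has the single candidate 3, so r6c4=3.
Step 34. [r5c2∈{1}] r5c2's peers cover all but 1, so r5c2=1.
Step 35. [r8c3∈{6}] r8c3's peers cover all but 6. So r8c3=6.
Step 36. [r5c3∈{9}] r5c3 is down to just 9, so r5c3=9.
Step 37. [r1c4∈{9}] r1c4 has the single candidate 9, so r1c4=9.
Step 38. [r6c3∈{7}] r6c3 has the single candidate 7, so r6c3=7.
Step 39. [r4c5∈{8}] r4c5's peers cover all but 8 ⇒ r4c5=8.
Step 40. [r4c1∈{6}] r4c1 is down to just 6, so r4c1=6.
Step 41. [r1c7∈{7}] nothing but 7 survives at r1c7, so r1c7=7.

Answer: 2 3 1 9 4 8 7 6 5 / 4 9 8 5 7 6 3 2 1 / 7 6 5 1 3 2 9 8 4 / 6 5 2 7 8 9 1 4 3 / 3 1 9 2 5 4 6 7 8 / 8 4 7 3 6 1 2 5 9 / 9 8 3 4 2 7 5 1 6 / 5 2 6 8 1 3 4 9 7 / 1 7 4 6 9 5 8 3 2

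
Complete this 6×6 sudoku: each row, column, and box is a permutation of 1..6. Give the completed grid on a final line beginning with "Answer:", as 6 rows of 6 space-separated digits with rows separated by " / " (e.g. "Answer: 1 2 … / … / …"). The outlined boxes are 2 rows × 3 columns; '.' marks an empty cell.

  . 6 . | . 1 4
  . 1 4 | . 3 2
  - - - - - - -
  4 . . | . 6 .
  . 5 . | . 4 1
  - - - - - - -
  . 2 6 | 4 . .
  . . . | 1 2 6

Step 1. [r3c2∈{3}] r3c2 has the single candidate 3 ⇒ r3c2=3.
Step 2. [r2c1∈{5}] r2c1's peers cover all but 5 ⇒ r2c1=5.
Step 3. [r4c3∈{2}] r4c3's peers cover all but 2 ⇒ r4c3=2.
Step 4. [r6c1∈{3}] only 3 remains possible at r6c1. So r6c1=3.
Step 5. [r3c6∈{5}] r3c6 has the single candidate 5 ⇒ r3c6=5.
Step 6. [r3c4∈{2}] only 2 remains possible at r3c4, so r3c4=2.
Step 7. [r6c3∈{5}] nothing but 5 survives at r6c3. So r6c3=5.
Step 8. [r4c4∈{3}] nothing but 3 survives at r4c4 ⇒ r4c4=3.
Step 9. [r1c4∈{5}] r1c4 has the single candidate 5, so r1c4=5.
Step 10. [r2c4∈{6}] only 6 remains possible at r2c4. So r2c4=6.
Step 11. [r5c5∈{5}] r5c5 has the single candidate 5 ⇒ r5c5=5.
Step 12. [r6c2∈{4}] only 4 remains possible at r6c2 ⇒ r6c2=4.
Step 13. [r4c1∈{6}] r4c1's peers cover all but 6 ⇒ r4c1=6.
Step 14. [r1c1∈{2}] nothing but 2 survives at r1c1 ⇒ r1c1=2.
Step 15. [r1c3∈{3}] r1c3 has the single candidate 3, so r1c3=3.
Step 16. [r5c6∈{3}] only 3 remains possible at r5c6 ⇒ r5c6=3.
Step 17. [r5c1∈{1}] nothing but 1 survives at r5c1 ⇒ r5c1=1.
Step 18. [r3c3∈{1}] r3c3's peers cover all but 1. So r3c3=1.

Answer: 2 6 3 5 1 4 / 5 1 4 6 3 2 / 4 3 1 2 6 5 / 6 5 2 3 4 1 / 1 2 6 4 5 3 / 3 4 5 1 2 6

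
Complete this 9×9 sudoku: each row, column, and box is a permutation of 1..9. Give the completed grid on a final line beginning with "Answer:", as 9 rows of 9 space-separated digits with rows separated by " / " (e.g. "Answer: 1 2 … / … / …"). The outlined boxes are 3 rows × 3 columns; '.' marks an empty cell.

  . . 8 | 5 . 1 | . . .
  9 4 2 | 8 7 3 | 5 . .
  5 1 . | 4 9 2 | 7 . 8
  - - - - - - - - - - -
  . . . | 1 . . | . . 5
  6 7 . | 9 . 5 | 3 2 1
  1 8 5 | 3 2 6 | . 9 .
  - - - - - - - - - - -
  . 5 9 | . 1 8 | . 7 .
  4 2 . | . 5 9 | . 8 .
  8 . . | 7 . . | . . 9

Step 1. [r2c9∈{6}] only 6 remains possible at r2c9, so r2c9=6.
Step 2. [r7c1∈{3}] r7c1 has the single candidate 3. So r7c1=3.
Step 3. [r9c7∈{1,2,4,6}] 2 has one home in row 9: r9c7 ⇒ r9c7=2.
Step 4. [r6c7∈{4}] nothing but 4 survives at r6c7 ⇒ r6c7=4.
Step 5. [r9c2∈{6}] only 6 remains possible at r9c2. So r9c2=6.
Step 6. [r3c8∈{3}] nothing but 3 survives at r3c8, so r3c8=3.
Step 7. [r9c6∈{4}] only 4 remains possible at r9c6. So r9c6=4.
Step 8. [r8c7∈{1,6}] in col 7, 1 fits only at r8c7, so r8c7=1.
Step 9. [r7c7∈{6}] only 6 remains possible at r7c7 ⇒ r7c7=6.
Step 10. [r5c5∈{4,8}] row 5 places 8 nowhere but r5c5. So r5c5=8.
Step 11. [r4c3∈{3,4}] in col 3, 3 fits only at r4c3 ⇒ r4c3=3.
Step 12. [r1c9∈{2,4}] across row 1, 2 lands solely at r1c9 ⇒ r1c9=2.
Step 13. [r9c3∈{1}] r9c3 is down to just 1. So r9c3=1.
Step 14. [r3c3∈{6}] r3c3 has the single candidate 6 ⇒ r3c3=6.
Step 15. [r4c2∈{9}] only 9 remains possible at r4c2, so r4c2=9.
Step 16. [r1c1∈{7}] only 7 remains possible at r1c1, so r1c1=7.
Step 17. [r1c5∈{6}] nothing but 6 survives at r1c5. So r1c5=6.
Step 18. [r8c9∈{3}] r8c9 is down to just 3 ⇒ r8c9=3.
Step 19. [r1c2∈{3}] only 3 remains possible at r1c2 ⇒ r1c2=3.
Step 20. [r9c8∈{5}] r9c8 is down to just 5. So r9c8=5.
Step 21. [r9c5∈{3}] r9c5 has the single candidate 3 ⇒ r9c5=3.
Step 22. [r1c7∈{9}] r1c7's peers cover all but 9. So r1c7=9.
Step 23. [r1c8∈{4}] r1c8's peers cover all but 4. So r1c8=4.
Step 24. [r4c1∈{2}] r4c1 is down to just 2. So r4c1=2.
Step 25. [r4c5∈{4}] r4c5 is down to just 4, so r4c5=4.
Step 26. [r4c7∈{8}] only 8 remains possible at r4c7 ⇒ r4c7=8.
Step 27. [r4c6∈{7}] only 7 remains possible at r4c6. So r4c6=7.
Step 28. [r2c8∈{1}] r2c8 is down to just 1 ⇒ r2c8=1.
Step 29. [r5c3∈{4}] nothing but 4 survives at r5c3 ⇒ r5c3=4.
Step 30. [r7c4∈{2}] r7c4 has the single candidate 2. So r7c4=2.
Step 31. [r8c4∈{6}] nothing but 6 survives at r8c4. So r8c4=6.
Step 32. [r7c9∈{4}] nothing but 4 survives at r7c9. So r7c9=4.
Step 33. [r8c3∈{7}] r8c3 has the single candidate 7, so r8c3=7.
Step 34. [r4c8∈{6}] nothing but 6 survives at r4c8, so r4c8=6.
Step 35. [r6c9∈{7}] r6c9 is down to just 7. So r6c9=7.

Answer: 7 3 8 5 6 1 9 4 2 / 9 4 2 8 7 3 5 1 6 / 5 1 6 4 9 2 7 3 8 / 2 9 3 1 4 7 8 6 5 / 6 7 4 9 8 5 3 2 1 / 1 8 5 3 2 6 4 9 7 / 3 5 9 2 1 8 6 7 4 / 4 2 7 6 5 9 1 8 3 / 8 6 1 7 3 4 2 5 9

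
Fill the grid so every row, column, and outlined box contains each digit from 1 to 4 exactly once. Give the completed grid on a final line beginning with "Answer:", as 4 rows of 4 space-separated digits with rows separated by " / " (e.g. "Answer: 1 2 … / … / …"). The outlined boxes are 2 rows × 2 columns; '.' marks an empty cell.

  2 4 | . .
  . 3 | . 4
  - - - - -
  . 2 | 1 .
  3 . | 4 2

Step 1. [r3c4∈{3}] only 3 remains possible at r3c4, so r3c4=3.
Step 2. [r2c1∈{1}] nothing but 1 survives at r2c1. So r2c1=1.
Step 3. [r1c4∈{1}] only 1 remains possible at r1c4, so r1c4=1.
Step 4. [r3c1∈{4}] only 4 remains possible at r3c1 ⇒ r3c1=4.
Step 5. [r1c3∈{3}] only 3 remains possible at r1c3 ⇒ r1c3=3.
Step 6. [r2c3∈{2}] only 2 remains possible at r2c3 ⇒ r2c3=2.
Step 7. [r4c2∈{1}] r4c2 has the single candidate 1 ⇒ r4c2=1.

Answer: 2 4 3 1 / 1 3 2 4 / 4 2 1 3 / 3 1 4 2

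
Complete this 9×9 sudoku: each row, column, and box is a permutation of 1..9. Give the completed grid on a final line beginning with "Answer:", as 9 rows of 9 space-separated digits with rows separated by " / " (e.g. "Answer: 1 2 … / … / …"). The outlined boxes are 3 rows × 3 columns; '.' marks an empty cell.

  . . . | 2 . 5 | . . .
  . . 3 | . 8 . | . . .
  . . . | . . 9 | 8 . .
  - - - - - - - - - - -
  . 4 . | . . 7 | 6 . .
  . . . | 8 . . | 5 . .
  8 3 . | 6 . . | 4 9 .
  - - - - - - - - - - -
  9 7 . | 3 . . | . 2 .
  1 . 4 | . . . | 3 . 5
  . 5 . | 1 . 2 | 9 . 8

Step 1. [r9c3∈{6}] r9c3's peers cover all but 6 ⇒ r9c3=6.
Step 2. [r6c6∈{1}] r6c6 is down to just 1 ⇒ r6c6=1.
Step 3. [r2c7∈{1,2,7}] col 7 places 2 nowhere but r2c7, so r2c7=2.
Step 4. [r1c7∈{1,7}] 7 has one home in col 7: r1c7. So r1c7=7.
Step 5. [r4c4∈{5,9}] across col 4, 5 lands solely at r4c4 ⇒ r4c4=5.
Step 6. [r4c1∈{2}] nothing but 2 survives at r4c1, so r4c1=2.
Step 7. [r5c6∈{3,4}] r5c6 is the only open cell in col 6 admitting 3. So r5c6=3.
Step 8. [r5c5∈{2,4,9}] in row 5, 4 fits only at r5c5 ⇒ r5c5=4.
Step 9. [r9c8∈{4,7}] r9c8 is the only open cell in row 9 admitting 4. So r9c8=4.
Step 10. [r8c8∈{6,7}] across box 9, 7 lands solely at r8c8 ⇒ r8c8=7.
Step 11. [r5c8∈{1}] r5c8 is down to just 1, so r5c8=1.
Step 12. [r7c9∈{1,6}] 6 has one home in box 9: r7c9 ⇒ r7c9=6.
Step 13. [r3c3∈{1,2,5,7}] 2 has one home in col 3: r3c3, so r3c3=2.
Step 14. [r7c3∈{8}] only 8 remains possible at r7c3, so r7c3=8.
Step 15. [r1c2∈{1,6,8,9}] in row 1, 8 fits only at r1c2. So r1c2=8.
Step 16. [r4c9∈{3}] r4c9 has the single candidate 3, so r4c9=3.
Step 17. [r4c5∈{9}] r4c5 is down to just 9, so r4c5=9.
Step 18. [r8c5∈{6}] nothing but 6 survives at r8c5 ⇒ r8c5=6.
Step 19. [r2c6∈{4,6}] col 6 places 6 nowhere but r2c6. So r2c6=6.
Step 20. [r5c9∈{2,7}] row 5 places 2 nowhere but r5c9. So r5c9=2.
Step 21. [r2c8∈{5}] only 5 remains possible at r2c8 ⇒ r2c8=5.
Step 22. [r3c1∈{4,5,6,7}] 5 has one home in row 3: r3c1, so r3c1=5.
Step 23. [r2c1∈{4,7}] 7 has one home in box 1: r2c1, so r2c1=7.
Step 24. [r3c4∈{4,7}] col 4 places 7 nowhere but r3c4 ⇒ r3c4=7.
Step 25. [r3c9∈{1,4}] across row 3, 4 lands solely at r3c9, so r3c9=4.
Step 26. [r5c3∈{7,9}] r5c3 is the only open cell in row 5 admitting 7 ⇒ r5c3=7.
Step 27. [r1c3∈{1,9}] col 3 places 9 nowhere but r1c3, so r1c3=9.
Step 28. [r1c9∈{1}] r1c9 has the single candidate 1. So r1c9=1.
Step 29. [r5c1∈{6}] only 6 remains possible at r5c1. So r5c1=6.
Step 30. [r3c5∈{1,3}] across col 5, 1 lands solely at r3c5, so r3c5=1.
Step 31. [r1c8∈{3,6}] row 1 places 6 nowhere but r1c8. So r1c8=6.
Step 32. [r3c2∈{6}] r3c2 has the single candidate 6. So r3c2=6.
Step 33. [r7c5∈{5}] r7c5 is down to just 5 ⇒ r7c5=5.
Step 34. [r1c1∈{4}] r1c1's peers cover all but 4, so r1c1=4.
Step 35. [r8c6∈{8}] r8c6's peers cover all but 8. So r8c6=8.
Step 36. [r7c6∈{4}] nothing but 4 survives at r7c6. So r7c6=4.
Step 37. [r2c4∈{4}] only 4 remains possible at r2c4. So r2c4=4.
Step 38. [r6c9∈{7}] r6c9's peers cover all but 7. So r6c9=7.
Step 39. [r7c7∈{1}] r7c7 has the single candidate 1, so r7c7=1.
Step 40. [r8c4∈{9}] r8c4's peers cover all but 9, so r8c4=9.
Step 41. [r5c2∈{9}] nothing but 9 survives at r5c2. So r5c2=9.
Step 42. [r3c8∈{3}] only 3 remains possible at r3c8, so r3c8=3.
Step 43. [r4c8∈{8}] r4c8's peers cover all but 8. So r4c8=8.
Step 44. [r6c5∈{2}] r6c5 is down to just 2, so r6c5=2.
Step 45. [r9c1∈{3}] only 3 remains possible at r9c1, so r9c1=3.
Step 46. [r4c3∈{1}] r4c3's peers cover all but 1. So r4c3=1.
Step 47. [r9c5∈{7}] r9c5's peers cover all but 7. So r9c5=7.
Step 48. [r2c9∈{9}] r2c9 is down to just 9, so r2c9=9.
Step 49. [r1c5∈{3}] r1c5's peers cover all but 3. So r1c5=3.
Step 50. [r2c2∈{1}] r2c2 is down to just 1 ⇒ r2c2=1.
Step 51. [r6c3∈{5}] only 5 remains possible at r6c3. So r6c3=5.
Step 52. [r8c2∈{2}] nothing but 2 survives at r8c2, so r8c2=2.

Answer: 4 8 9 2 3 5 7 6 1 / 7 1 3 4 8 6 2 5 9 / 5 6 2 7 1 9 8 3 4 / 2 4 1 5 9 7 6 8 3 / 6 9 7 8 4 3 5 1 2 / 8 3 5 6 2 1 4 9 7 / 9 7 8 3 5 4 1 2 6 / 1 2 4 9 6 8 3 7 5 / 3 5 6 1 7 2 9 4 8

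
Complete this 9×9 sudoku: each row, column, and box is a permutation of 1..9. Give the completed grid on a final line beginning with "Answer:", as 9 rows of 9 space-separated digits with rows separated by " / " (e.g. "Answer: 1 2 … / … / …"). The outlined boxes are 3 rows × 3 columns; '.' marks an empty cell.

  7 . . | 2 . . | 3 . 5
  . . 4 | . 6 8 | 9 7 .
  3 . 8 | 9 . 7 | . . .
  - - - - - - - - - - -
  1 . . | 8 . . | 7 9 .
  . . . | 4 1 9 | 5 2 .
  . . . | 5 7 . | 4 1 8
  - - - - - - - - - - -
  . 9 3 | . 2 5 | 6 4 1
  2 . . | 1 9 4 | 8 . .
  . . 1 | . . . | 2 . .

Step 1. [r9c4∈{3,6,7}] in col 4, 6 fits only at r9c4. So r9c4=6.
Step 2. [r9c6∈{3}] r9c6's peers cover all but 3 ⇒ r9c6=3.
Step 3. [r4c2∈{2,3,4,5,6}] in row 4, 4 fits only at r4c2, so r4c2=4.
Step 4. [r2c2∈{1,2,5}] 1 has one home in row 2: r2c2 ⇒ r2c2=1.
Step 5. [r1c2∈{6}] nothing but 6 survives at r1c2 ⇒ r1c2=6.
Step 6. [r8c3∈{5,6,7}] row 8 places 6 nowhere but r8c3 ⇒ r8c3=6.
Step 7. [r9c8∈{5}] r9c8 is down to just 5, so r9c8=5.
Step 8. [r3c2∈{2,5}] box 1 places 2 nowhere but r3c2. So r3c2=2.
Step 9. [r7c1∈{8}] nothing but 8 survives at r7c1 ⇒ r7c1=8.
Step 10. [r9c2∈{7}] r9c2 has the single candidate 7 ⇒ r9c2=7.
Step 11. [r3c9∈{4,6}] 4 has one home in col 9: r3c9. So r3c9=4.
Step 12. [r5c1∈{6}] r5c1's peers cover all but 6, so r5c1=6.
Step 13. [r5c9∈{3}] only 3 remains possible at r5c9. So r5c9=3.
Step 14. [r6c6∈{2,6}] 6 has one home in row 6: r6c6, so r6c6=6.
Step 15. [r6c3∈{2,9}] in row 6, 2 fits only at r6c3 ⇒ r6c3=2.
Step 16. [r9c1∈{4}] nothing but 4 survives at r9c1, so r9c1=4.
Step 17. [r7c4∈{7}] r7c4 is down to just 7 ⇒ r7c4=7.
Step 18. [r1c8∈{8}] r1c8 has the single candidate 8 ⇒ r1c8=8.
Step 19. [r1c3∈{9}] nothing but 9 survives at r1c3. So r1c3=9.
Step 20. [r9c9∈{9}] r9c9 is down to just 9. So r9c9=9.
Step 21. [r3c8∈{6}] nothing but 6 survives at r3c8. So r3c8=6.
Step 22. [r5c3∈{7}] nothing but 7 survives at r5c3 ⇒ r5c3=7.
Step 23. [r1c6∈{1}] nothing but 1 survives at r1c6. So r1c6=1.
Step 24. [r5c2∈{8}] r5c2 has the single candidate 8. So r5c2=8.
Step 25. [r4c6∈{2}] nothing but 2 survives at r4c6 ⇒ r4c6=2.
Step 26. [r8c9∈{7}] only 7 remains possible at r8c9, so r8c9=7.
Step 27. [r3c5∈{5}] r3c5 is down to just 5. So r3c5=5.
Step 28. [r3c7∈{1}] r3c7's peers cover all but 1, so r3c7=1.
Step 29. [r2c9∈{2}] r2c9 has the single candidate 2. So r2c9=2.
Step 30. [r8c8∈{3}] only 3 remains possible at r8c8. So r8c8=3.
Step 31. [r4c3∈{5}] r4c3 has the single candidate 5. So r4c3=5.
Step 32. [r6c1∈{9}] nothing but 9 survives at r6c1 ⇒ r6c1=9.
Step 33. [r9c5∈{8}] only 8 remains possible at r9c5. So r9c5=8.
Step 34. [r2c4∈{3}] r2c4 is down to just 3. So r2c4=3.
Step 35. [r1c5∈{4}] only 4 remains possible at r1c5 ⇒ r1c5=4.
Step 36. [r4c5∈{3}] nothing but 3 survives at r4c5 ⇒ r4c5=3.
Step 37. [r8c2∈{5}] r8c2 is down to just 5, so r8c2=5.
Step 38. [r2c1∈{5}] nothing but 5 survives at r2c1, so r2c1=5.
Step 39. [r4c9∈{6}] only 6 remains possible at r4c9, so r4c9=6.
Step 40. [r6c2∈{3}] only 3 remains possible at r6c2, so r6c2=3.

Answer: 7 6 9 2 4 1 3 8 5 / 5 1 4 3 6 8 9 7 2 / 3 2 8 9 5 7 1 6 4 / 1 4 5 8 3 2 7 9 6 / 6 8 7 4 1 9 5 2 3 / 9 3 2 5 7 6 4 1 8 / 8 9 3 7 2 5 6 4 1 / 2 5 6 1 9 4 8 3 7 / 4 7 1 6 8 3 2 5 9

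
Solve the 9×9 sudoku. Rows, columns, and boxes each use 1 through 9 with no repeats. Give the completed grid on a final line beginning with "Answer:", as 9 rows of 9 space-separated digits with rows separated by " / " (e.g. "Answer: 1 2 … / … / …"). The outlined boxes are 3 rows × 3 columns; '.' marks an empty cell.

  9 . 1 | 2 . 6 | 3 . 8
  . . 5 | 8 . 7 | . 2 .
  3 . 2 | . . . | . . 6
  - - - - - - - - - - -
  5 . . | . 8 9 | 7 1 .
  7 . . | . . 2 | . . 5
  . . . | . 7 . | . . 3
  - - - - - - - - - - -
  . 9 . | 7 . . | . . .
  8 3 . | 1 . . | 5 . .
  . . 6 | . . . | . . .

Step 1. [r7c3∈{4}] nothing but 4 survives at r7c3. So r7c3=4.
Step 2. [r8c6∈{4}] r8c6's peers cover all but 4 ⇒ r8c6=4.
Step 3. [r9c2∈{1,2,5,7}] col 2 places 5 nowhere but r9c2. So r9c2=5.
Step 4. [r2c5∈{1,3,4,9}] 3 has one home in row 2: r2c5 ⇒ r2c5=3.
Step 5. [r3c2∈{4,7,8}] row 3 places 8 nowhere but r3c2 ⇒ r3c2=8.
Step 6. [r3c8∈{4,5,7,9}] across row 3, 7 lands solely at r3c8 ⇒ r3c8=7.
Step 7. [r9c9∈{1,2,4,7,9}] 7 has one home in row 9: r9c9. So r9c9=7.
Step 8. [r1c8∈{4,5}] across col 8, 5 lands solely at r1c8 ⇒ r1c8=5.
Step 9. [r1c5∈{4}] r1c5 has the single candidate 4 ⇒ r1c5=4.
Step 10. [r3c7∈{1,4,9}] across row 3, 4 lands solely at r3c7. So r3c7=4.
Step 11. [r4c9∈{2,4}] col 9 places 4 nowhere but r4c9, so r4c9=4.
Step 12. [r6c7∈{2,6,8,9}] across box 6, 2 lands solely at r6c7 ⇒ r6c7=2.
Step 13. [r9c8∈{3,4,8,9}] 4 has one home in row 9: r9c8 ⇒ r9c8=4.
Step 14. [r7c8∈{3,6,8}] col 8 places 3 nowhere but r7c8. So r7c8=3.
Step 15. [r9c6∈{3,8}] across col 6, 3 lands solely at r9c6, so r9c6=3.
Step 16. [r9c7∈{1,8,9}] row 9 places 8 nowhere but r9c7 ⇒ r9c7=8.
Step 17. [r9c4∈{9}] r9c4's peers cover all but 9, so r9c4=9.
Step 18. [r9c1∈{1,2}] in row 9, 1 fits only at r9c1 ⇒ r9c1=1.
Step 19. [r3c4∈{5}] r3c4's peers cover all but 5 ⇒ r3c4=5.
Step 20. [r7c5∈{2,5,6}] 5 has one home in col 5: r7c5 ⇒ r7c5=5.
Step 21. [r7c7∈{1,6}] row 7 places 6 nowhere but r7c7. So r7c7=6.
Step 22. [r5c7∈{9}] only 9 remains possible at r5c7. So r5c7=9.
Step 23. [r3c6∈{1}] only 1 remains possible at r3c6 ⇒ r3c6=1.
Step 24. [r6c2∈{1,4,6}] r6c2 is the only open cell in row 6 admitting 1, so r6c2=1.
Step 25. [r2c9∈{1,9}] 9 has one home in row 2: r2c9, so r2c9=9.
Step 26. [r8c5∈{2,6}] row 8 places 6 nowhere but r8c5, so r8c5=6.
Step 27. [r4c3∈{3}] r4c3 is down to just 3, so r4c3=3.
Step 28. [r4c4∈{6}] nothing but 6 survives at r4c4, so r4c4=6.
Step 29. [r5c3∈{8}] nothing but 8 survives at r5c3. So r5c3=8.
Step 30. [r6c4∈{4}] r6c4 has the single candidate 4. So r6c4=4.
Step 31. [r6c1∈{6}] nothing but 6 survives at r6c1 ⇒ r6c1=6.
Step 32. [r8c9∈{2}] nothing but 2 survives at r8c9. So r8c9=2.
Step 33. [r2c1∈{4}] only 4 remains possible at r2c1, so r2c1=4.
Step 34. [r5c8∈{6}] nothing but 6 survives at r5c8 ⇒ r5c8=6.
Step 35. [r7c1∈{2}] r7c1 has the single candidate 2 ⇒ r7c1=2.
Step 36. [r8c8∈{9}] r8c8's peers cover all but 9. So r8c8=9.
Step 37. [r9c5∈{2}] nothing but 2 survives at r9c5 ⇒ r9c5=2.
Step 38. [r2c2∈{6}] r2c2's peers cover all but 6 ⇒ r2c2=6.
Step 39. [r6c3∈{9}] r6c3 has the single candidate 9, so r6c3=9.
Step 40. [r6c8∈{8}] r6c8 has the single candidate 8, so r6c8=8.
Step 41. [r6c6∈{5}] nothing but 5 survives at r6c6 ⇒ r6c6=5.
Step 42. [r5c2∈{4}] r5c2 is down to just 4, so r5c2=4.
Step 43. [r7c9∈{1}] r7c9's peers cover all but 1, so r7c9=1.
Step 44. [r5c5∈{1}] r5c5 has the single candidate 1 ⇒ r5c5=1.
Step 45. [r8c3∈{7}] r8c3's peers cover all but 7, so r8c3=7.
Step 46. [r1c2∈{7}] r1c2's peers cover all but 7, so r1c2=7.
Step 47. [r7c6∈{8}] r7c6's peers cover all but 8, so r7c6=8.
Step 48. [r4c2∈{2}] r4c2 has the single candidate 2 ⇒ r4c2=2.
Step 49. [r5c4∈{3}] only 3 remains possible at r5c4 ⇒ r5c4=3.
Step 50. [r2c7∈{1}] r2c7's peers cover all but 1 ⇒ r2c7=1.
Step 51. [r3c5∈{9}] only 9 remains possible at r3c5. So r3c5=9.

Answer: 9 7 1 2 4 6 3 5 8 / 4 6 5 8 3 7 1 2 9 / 3 8 2 5 9 1 4 7 6 / 5 2 3 6 8 9 7 1 4 / 7 4 8 3 1 2 9 6 5 / 6 1 9 4 7 5 2 8 3 / 2 9 4 7 5 8 6 3 1 / 8 3 7 1 6 4 5 9 2 / 1 5 6 9 2 3 8 4 7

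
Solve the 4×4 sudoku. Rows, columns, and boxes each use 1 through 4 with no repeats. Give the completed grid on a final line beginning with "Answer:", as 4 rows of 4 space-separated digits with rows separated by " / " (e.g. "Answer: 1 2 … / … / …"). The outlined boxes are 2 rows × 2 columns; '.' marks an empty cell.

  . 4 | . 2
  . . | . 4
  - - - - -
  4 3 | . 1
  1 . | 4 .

Step 1. [r2c1∈{2,3}] r2c1 is the only open cell in col 1 admitting 2, so r2c1=2.
Step 2. [r2c3∈{1,3}] across row 2, 3 lands solely at r2c3 ⇒ r2c3=3.
Step 3. [r2c2∈{1}] nothing but 1 survives at r2c2 ⇒ r2c2=1.
Step 4. [r1c1∈{3}] r1c1 has the single candidate 3, so r1c1=3.
Step 5. [r4c4∈{3}] r4c4 is down to just 3. So r4c4=3.
Step 6. [r4c2∈{2}] r4c2's peers cover all but 2. So r4c2=2.
Step 7. [r1c3∈{1}] nothing but 1 survives at r1c3. So r1c3=1.
Step 8. [r3c3∈{2}] nothing but 2 survives at r3c3 ⇒ r3c3=2.

Answer: 3 4 1 2 / 2 1 3 4 / 4 3 2 1 / 1 2 4 3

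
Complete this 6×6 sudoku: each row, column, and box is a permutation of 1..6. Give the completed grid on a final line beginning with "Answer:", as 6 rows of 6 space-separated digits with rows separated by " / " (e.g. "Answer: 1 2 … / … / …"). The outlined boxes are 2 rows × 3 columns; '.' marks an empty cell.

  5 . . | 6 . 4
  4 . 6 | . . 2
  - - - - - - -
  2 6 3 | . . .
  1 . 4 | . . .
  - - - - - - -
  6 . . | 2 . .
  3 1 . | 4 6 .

Step 1. [r6c6∈{5}] nothing but 5 survives at r6c6 ⇒ r6c6=5.
Step 2. [r4c2∈{5}] r4c2 is down to just 5, so r4c2=5.
Step 3. [r2c2∈{3}] r2c2 has the single candidate 3, so r2c2=3.
Step 4. [r1c5∈{1,3}] in row 1, 3 fits only at r1c5. So r1c5=3.
Step 5. [r3c6∈{1}] nothing but 1 survives at r3c6 ⇒ r3c6=1.
Step 6. [r2c4∈{1,5}] in col 4, 1 fits only at r2c4 ⇒ r2c4=1.
Step 7. [r4c6∈{3,6}] 6 has one home in row 4: r4c6. So r4c6=6.
Step 8. [r2c5∈{5}] r2c5 is down to just 5 ⇒ r2c5=5.
Step 9. [r1c2∈{2}] only 2 remains possible at r1c2. So r1c2=2.
Step 10. [r3c5∈{4}] only 4 remains possible at r3c5. So r3c5=4.
Step 11. [r3c4∈{5}] r3c4 is down to just 5, so r3c4=5.
Step 12. [r1c3∈{1}] only 1 remains possible at r1c3, so r1c3=1.
Step 13. [r4c5∈{2}] nothing but 2 survives at r4c5. So r4c5=2.
Step 14. [r5c3∈{5}] nothing but 5 survives at r5c3, so r5c3=5.
Step 15. [r5c2∈{4}] r5c2's peers cover all but 4. So r5c2=4.
Step 16. [r6c3∈{2}] r6c3 has the single candidate 2. So r6c3=2.
Step 17. [r5c6∈{3}] nothing but 3 survives at r5c6. So r5c6=3.
Step 18. [r4c4∈{3}] r4c4 has the single candidate 3 ⇒ r4c4=3.
Step 19. [r5c5∈{1}] r5c5's peers cover all but 1 ⇒ r5c5=1.

Answer: 5 2 1 6 3 4 / 4 3 6 1 5 2 / 2 6 3 5 4 1 / 1 5 4 3 2 6 / 6 4 5 2 1 3 / 3 1 2 4 6 5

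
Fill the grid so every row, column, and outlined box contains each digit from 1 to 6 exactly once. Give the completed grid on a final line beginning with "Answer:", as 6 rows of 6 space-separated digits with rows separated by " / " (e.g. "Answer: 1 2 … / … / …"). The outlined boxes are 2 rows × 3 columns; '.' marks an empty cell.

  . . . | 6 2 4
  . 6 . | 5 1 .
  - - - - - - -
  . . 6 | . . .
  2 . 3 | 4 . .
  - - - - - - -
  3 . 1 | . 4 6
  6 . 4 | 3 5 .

Step 1. [r3c4∈{1,2}] in col 4, 1 fits only at r3c4, so r3c4=1.
Step 2. [r5c2∈{2,5}] row 5 places 5 nowhere but r5c2, so r5c2=5.
Step 3. [r3c1∈{4,5}] in box 3, 5 fits only at r3c1. So r3c1=5.
Step 4. [r3c6∈{2,3}] row 3 places 2 nowhere but r3c6, so r3c6=2.
Step 5. [r4c2∈{1}] nothing but 1 survives at r4c2 ⇒ r4c2=1.
Step 6. [r3c5∈{3}] r3c5's peers cover all but 3. So r3c5=3.
Step 7. [r5c4∈{2}] r5c4 is down to just 2 ⇒ r5c4=2.
Step 8. [r6c2∈{2}] r6c2 has the single candidate 2 ⇒ r6c2=2.
Step 9. [r1c1∈{1}] r1c1 is down to just 1 ⇒ r1c1=1.
Step 10. [r3c2∈{4}] r3c2 has the single candidate 4, so r3c2=4.
Step 11. [r2c1∈{4}] r2c1's peers cover all but 4. So r2c1=4.
Step 12. [r2c6∈{3}] nothing but 3 survives at r2c6. So r2c6=3.
Step 13. [r4c5∈{6}] r4c5 has the single candidate 6 ⇒ r4c5=6.
Step 14. [r6c6∈{1}] r6c6's peers cover all but 1 ⇒ r6c6=1.
Step 15. [r1c3∈{5}] nothing but 5 survives at r1c3 ⇒ r1c3=5.
Step 16. [r2c3∈{2}] only 2 remains possible at r2c3 ⇒ r2c3=2.
Step 17. [r1c2∈{3}] r1c2 is down to just 3, so r1c2=3.
Step 18. [r4c6∈{5}] r4c6 is down to just 5 ⇒ r4c6=5.

Answer: 1 3 5 6 2 4 / 4 6 2 5 1 3 / 5 4 6 1 3 2 / 2 1 3 4 6 5 / 3 5 1 2 4 6 / 6 2 4 3 5 1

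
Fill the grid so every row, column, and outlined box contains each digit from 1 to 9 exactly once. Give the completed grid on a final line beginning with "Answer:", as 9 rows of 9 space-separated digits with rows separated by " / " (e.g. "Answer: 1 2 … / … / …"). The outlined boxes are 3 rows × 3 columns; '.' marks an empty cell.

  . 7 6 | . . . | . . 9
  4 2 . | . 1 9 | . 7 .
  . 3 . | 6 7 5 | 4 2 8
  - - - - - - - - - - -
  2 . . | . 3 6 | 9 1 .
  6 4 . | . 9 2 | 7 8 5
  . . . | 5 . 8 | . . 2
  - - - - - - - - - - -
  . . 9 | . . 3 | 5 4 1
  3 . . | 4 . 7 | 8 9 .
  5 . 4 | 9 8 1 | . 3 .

Step 1. [r3c3∈{1}] r3c3 is down to just 1. So r3c3=1.
Step 2. [r8c9∈{6}] nothing but 6 survives at r8c9, so r8c9=6.
Step 3. [r6c7∈{3,6}] in box 6, 3 fits only at r6c7 ⇒ r6c7=3.
Step 4. [r1c1∈{8}] r1c1's peers cover all but 8 ⇒ r1c1=8.
Step 5. [r6c1∈{1,7,9}] col 1 places 1 nowhere but r6c1. So r6c1=1.
Step 6. [r7c4∈{2}] r7c4 has the single candidate 2. So r7c4=2.
Step 7. [r4c3∈{5,7,8}] r4c3 is the only open cell in col 3 admitting 8 ⇒ r4c3=8.
Step 8. [r7c5∈{6}] r7c5 is down to just 6. So r7c5=6.
Step 9. [r6c5∈{4}] only 4 remains possible at r6c5. So r6c5=4.
Step 10. [r2c4∈{3,8}] 8 has one home in row 2: r2c4, so r2c4=8.
Step 11. [r1c5∈{2}] r1c5 is down to just 2, so r1c5=2.
Step 12. [r6c2∈{9}] r6c2 is down to just 9, so r6c2=9.
Step 13. [r7c2∈{8}] nothing but 8 survives at r7c2. So r7c2=8.
Step 14. [r8c2∈{1}] nothing but 1 survives at r8c2, so r8c2=1.
Step 15. [r9c2∈{6}] r9c2 is down to just 6, so r9c2=6.
Step 16. [r7c1∈{7}] only 7 remains possible at r7c1, so r7c1=7.
Step 17. [r9c7∈{2}] r9c7 has the single candidate 2. So r9c7=2.
Step 18. [r3c1∈{9}] only 9 remains possible at r3c1, so r3c1=9.
Step 19. [r5c4∈{1}] only 1 remains possible at r5c4, so r5c4=1.
Step 20. [r1c7∈{1}] r1c7's peers cover all but 1. So r1c7=1.
Step 21. [r9c9∈{7}] r9c9's peers cover all but 7, so r9c9=7.
Step 22. [r4c9∈{4}] r4c9's peers cover all but 4 ⇒ r4c9=4.
Step 23. [r6c3∈{7}] r6c3 is down to just 7. So r6c3=7.
Step 24. [r2c9∈{3}] r2c9's peers cover all but 3. So r2c9=3.
Step 25. [r1c6∈{4}] nothing but 4 survives at r1c6 ⇒ r1c6=4.
Step 26. [r2c3∈{5}] nothing but 5 survives at r2c3 ⇒ r2c3=5.
Step 27. [r4c2∈{5}] r4c2's peers cover all but 5 ⇒ r4c2=5.
Step 28. [r1c8∈{5}] only 5 remains possible at r1c8 ⇒ r1c8=5.
Step 29. [r4c4∈{7}] r4c4 is down to just 7, so r4c4=7.
Step 30. [r8c5∈{5}] nothing but 5 survives at r8c5 ⇒ r8c5=5.
Step 31. [r8c3∈{2}] only 2 remains possible at r8c3 ⇒ r8c3=2.
Step 32. [r2c7∈{6}] only 6 remains possible at r2c7, so r2c7=6.
Step 33. [r5c3∈{3}] r5c3 has the single candidate 3. So r5c3=3.
Step 34. [r1c4∈{3}] only 3 remains possible at r1c4, so r1c4=3.
Step 35. [r6c8∈{6}] r6c8 has the single candidate 6. So r6c8=6.

Answer: 8 7 6 3 2 4 1 5 9 / 4 2 5 8 1 9 6 7 3 / 9 3 1 6 7 5 4 2 8 / 2 5 8 7 3 6 9 1 4 / 6 4 3 1 9 2 7 8 5 / 1 9 7 5 4 8 3 6 2 / 7 8 9 2 6 3 5 4 1 / 3 1 2 4 5 7 8 9 6 / 5 6 4 9 8 1 2 3 7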